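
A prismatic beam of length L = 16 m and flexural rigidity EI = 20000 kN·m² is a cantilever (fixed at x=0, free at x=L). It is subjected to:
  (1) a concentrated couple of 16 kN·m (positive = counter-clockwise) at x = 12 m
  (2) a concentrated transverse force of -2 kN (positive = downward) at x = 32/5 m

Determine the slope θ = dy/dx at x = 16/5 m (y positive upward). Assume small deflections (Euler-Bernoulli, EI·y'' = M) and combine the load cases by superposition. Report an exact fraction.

θ(16/5) = 64/15625 rad

Load 1 — applied couple M₀=16 kN·m at a=12 m (b=L-a=4):
  θ_1 = M₀x/EI  [x≤a] = 16·(16/5)/20000 = 8/3125 rad
Load 2 — point force P=-2 kN at a=32/5 m (b=L-a=48/5):
  θ_2 = -Px(2a-x)/(2EI)  [x≤a] = -(-2)·(16/5)·(2·(32/5)-(16/5))/(2·20000) = 24/15625 rad
Superposition: θ = Σ θ_i = 64/15625 rad ≈ 0.004096 rad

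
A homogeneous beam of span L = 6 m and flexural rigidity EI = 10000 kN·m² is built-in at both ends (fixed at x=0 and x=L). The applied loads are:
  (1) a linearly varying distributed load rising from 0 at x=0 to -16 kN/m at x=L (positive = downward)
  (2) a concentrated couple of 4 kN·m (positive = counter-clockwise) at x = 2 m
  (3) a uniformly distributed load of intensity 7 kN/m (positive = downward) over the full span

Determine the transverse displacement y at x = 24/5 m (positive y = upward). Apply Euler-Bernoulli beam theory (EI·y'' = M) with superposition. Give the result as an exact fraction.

y(24/5) = 6667/19531250 m

Load 1 — triangular load w₀=-16 kN/m (0→w₀ over full span):
  y_1 = -w₀x²(L-x)²(x+2L)/(120LEI) = -(-16)·(24/5)²·(6-(24/5))²·((24/5)+2·6)/(120·6·10000) = 12096/9765625 m
Load 2 — applied couple M₀=4 kN·m at a=2 m (b=L-a=4):
  y_2 = (R_Ax³/6 - M_Ax²/2 - M₀(x-a)²/2)/EI  [x>a] with R_A=8/9, M_A=0 = ((8/9)·(24/5)³/6 - 0·(24/5)²/2 - 4·((24/5)-2)²/2)/10000 = 11/156250 m
Load 3 — uniform load w=7 kN/m over full span:
  y_3 = -wx²(L-x)²/(24EI) = -7·(24/5)²·(6-(24/5))²/(24·10000) = -378/390625 m
Superposition: y = Σ y_i = 6667/19531250 m ≈ 0.000341 m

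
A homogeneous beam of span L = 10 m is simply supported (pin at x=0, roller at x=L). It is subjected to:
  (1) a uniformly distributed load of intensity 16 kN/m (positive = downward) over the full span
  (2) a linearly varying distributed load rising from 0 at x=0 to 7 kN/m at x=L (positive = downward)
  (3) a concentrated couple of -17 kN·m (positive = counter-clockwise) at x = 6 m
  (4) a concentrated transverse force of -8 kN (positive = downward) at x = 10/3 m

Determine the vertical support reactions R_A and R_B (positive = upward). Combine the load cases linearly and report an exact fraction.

Load 1 — uniform load w=16 kN/m over full span:
  R_A = wL/2 = 16·10/2 = 80 kN
  R_B = wL/2 = 16·10/2 = 80 kN
Load 2 — triangular load w₀=7 kN/m (0→w₀ over full span):
  R_A = w₀L/6 = 7·10/6 = 35/3 kN
  R_B = w₀L/3 = 7·10/3 = 70/3 kN
Load 3 — applied couple M₀=-17 kN·m at a=6 m (b=L-a=4):
  R_A = M₀/L = (-17)/10 = -17/10 kN
  R_B = -M₀/L = -(-17)/10 = 17/10 kN
Load 4 — point force P=-8 kN at a=10/3 m (b=L-a=20/3):
  R_A = Pb/L = (-8)·(20/3)/10 = -16/3 kN
  R_B = Pa/L = (-8)·(10/3)/10 = -8/3 kN
Superposition: R_A = 2539/30 kN, R_B = 3071/30 kN

R_A = 2539/30 kN, R_B = 3071/30 kN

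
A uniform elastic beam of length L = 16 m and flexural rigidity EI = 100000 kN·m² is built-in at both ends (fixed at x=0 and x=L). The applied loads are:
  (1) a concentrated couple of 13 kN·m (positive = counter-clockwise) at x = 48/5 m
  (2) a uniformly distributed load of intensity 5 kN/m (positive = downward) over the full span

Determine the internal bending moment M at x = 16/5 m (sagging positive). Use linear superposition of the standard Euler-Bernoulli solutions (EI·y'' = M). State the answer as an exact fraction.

M(16/5) = -1756/375 kN·m

Load 1 — applied couple M₀=13 kN·m at a=48/5 m (b=L-a=32/5):
  M_1 = R_Ax - M_A  [x≤a] with R_A=117/100, M_A=104/25 = (117/100)·(16/5) - (104/25) = -52/125 kN·m
Load 2 — uniform load w=5 kN/m over full span:
  M_2 = wLx/2 - wL²/12 - wx²/2 = 5·16·(16/5)/2 - 5·16²/12 - 5·(16/5)²/2 = -64/15 kN·m
Superposition: M = Σ M_i = -1756/375 kN·m ≈ -4.682667 kN·m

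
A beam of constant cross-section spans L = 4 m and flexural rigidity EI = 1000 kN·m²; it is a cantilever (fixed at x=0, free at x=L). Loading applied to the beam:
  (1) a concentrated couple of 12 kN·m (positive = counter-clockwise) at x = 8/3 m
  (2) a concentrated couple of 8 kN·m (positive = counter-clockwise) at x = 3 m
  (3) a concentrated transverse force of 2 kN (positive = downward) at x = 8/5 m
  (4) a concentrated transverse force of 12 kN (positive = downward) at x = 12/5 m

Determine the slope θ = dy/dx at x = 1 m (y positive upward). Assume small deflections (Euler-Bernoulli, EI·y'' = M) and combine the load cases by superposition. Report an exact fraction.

θ(1) = -1/200 rad

Load 1 — applied couple M₀=12 kN·m at a=8/3 m (b=L-a=4/3):
  θ_1 = M₀x/EI  [x≤a] = 12·1/1000 = 3/250 rad
Load 2 — applied couple M₀=8 kN·m at a=3 m (b=L-a=1):
  θ_2 = M₀x/EI  [x≤a] = 8·1/1000 = 1/125 rad
Load 3 — point force P=2 kN at a=8/5 m (b=L-a=12/5):
  θ_3 = -Px(2a-x)/(2EI)  [x≤a] = -2·1·(2·(8/5)-1)/(2·1000) = -11/5000 rad
Load 4 — point force P=12 kN at a=12/5 m (b=L-a=8/5):
  θ_4 = -Px(2a-x)/(2EI)  [x≤a] = -12·1·(2·(12/5)-1)/(2·1000) = -57/2500 rad
Superposition: θ = Σ θ_i = -1/200 rad ≈ -0.005000 rad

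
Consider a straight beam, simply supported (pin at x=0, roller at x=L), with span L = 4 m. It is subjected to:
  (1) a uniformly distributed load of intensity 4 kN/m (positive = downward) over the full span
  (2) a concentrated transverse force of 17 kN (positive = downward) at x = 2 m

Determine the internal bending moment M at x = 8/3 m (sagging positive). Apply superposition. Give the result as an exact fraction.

M(8/3) = 166/9 kN·m

Load 1 — uniform load w=4 kN/m over full span:
  M_1 = wx(L-x)/2 = 4·(8/3)·(4-(8/3))/2 = 64/9 kN·m
Load 2 — point force P=17 kN at a=2 m (b=L-a=2):
  M_2 = Pa(L-x)/L  [x>a] = 17·2·(4-(8/3))/4 = 34/3 kN·m
Superposition: M = Σ M_i = 166/9 kN·m ≈ 18.444444 kN·m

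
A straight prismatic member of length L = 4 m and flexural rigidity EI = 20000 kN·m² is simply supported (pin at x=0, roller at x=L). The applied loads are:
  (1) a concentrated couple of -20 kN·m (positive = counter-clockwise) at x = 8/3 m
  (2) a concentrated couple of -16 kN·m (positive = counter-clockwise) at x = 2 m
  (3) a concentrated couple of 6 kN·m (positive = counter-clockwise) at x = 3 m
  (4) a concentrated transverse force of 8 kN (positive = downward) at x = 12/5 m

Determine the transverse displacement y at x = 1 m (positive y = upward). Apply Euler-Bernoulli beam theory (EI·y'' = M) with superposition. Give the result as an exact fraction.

Load 1 — applied couple M₀=-20 kN·m at a=8/3 m (b=L-a=4/3):
  y_1 = (M₀x³/(6L)+C₁x)/EI  [x≤a] with C₁=M₀(3b²-L²)/(6L)=80/9 = ((-20)·1³/(6·4)+(80/9)·1)/20000 = 29/72000 m
Load 2 — applied couple M₀=-16 kN·m at a=2 m (b=L-a=2):
  y_2 = (M₀x³/(6L)+C₁x)/EI  [x≤a] with C₁=M₀(3b²-L²)/(6L)=8/3 = ((-16)·1³/(6·4)+(8/3)·1)/20000 = 1/10000 m
Load 3 — applied couple M₀=6 kN·m at a=3 m (b=L-a=1):
  y_3 = (M₀x³/(6L)+C₁x)/EI  [x≤a] with C₁=M₀(3b²-L²)/(6L)=-13/4 = (6·1³/(6·4)+(-13/4)·1)/20000 = -3/20000 m
Load 4 — point force P=8 kN at a=12/5 m (b=L-a=8/5):
  y_4 = -Pbx(L²-b²-x²)/(6LEI)  [x≤a] = -8·(8/5)·1·(4²-(8/5)²-1²)/(6·4·20000) = -311/937500 m
Superposition: y = Σ y_i = 947/45000000 m ≈ 0.000021 m

y(1) = 947/45000000 m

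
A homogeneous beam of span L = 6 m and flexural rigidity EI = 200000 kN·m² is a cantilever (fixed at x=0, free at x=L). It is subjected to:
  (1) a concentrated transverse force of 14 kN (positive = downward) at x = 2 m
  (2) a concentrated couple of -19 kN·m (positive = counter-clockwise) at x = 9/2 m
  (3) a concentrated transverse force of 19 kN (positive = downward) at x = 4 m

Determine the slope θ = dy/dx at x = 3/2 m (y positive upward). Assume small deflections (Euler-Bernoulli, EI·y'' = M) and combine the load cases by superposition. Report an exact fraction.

Load 1 — point force P=14 kN at a=2 m (b=L-a=4):
  θ_1 = -Px(2a-x)/(2EI)  [x≤a] = -14·(3/2)·(2·2-(3/2))/(2·200000) = -21/160000 rad
Load 2 — applied couple M₀=-19 kN·m at a=9/2 m (b=L-a=3/2):
  θ_2 = M₀x/EI  [x≤a] = (-19)·(3/2)/200000 = -57/400000 rad
Load 3 — point force P=19 kN at a=4 m (b=L-a=2):
  θ_3 = -Px(2a-x)/(2EI)  [x≤a] = -19·(3/2)·(2·4-(3/2))/(2·200000) = -741/1600000 rad
Superposition: θ = Σ θ_i = -1179/1600000 rad ≈ -0.000737 rad

θ(3/2) = -1179/1600000 rad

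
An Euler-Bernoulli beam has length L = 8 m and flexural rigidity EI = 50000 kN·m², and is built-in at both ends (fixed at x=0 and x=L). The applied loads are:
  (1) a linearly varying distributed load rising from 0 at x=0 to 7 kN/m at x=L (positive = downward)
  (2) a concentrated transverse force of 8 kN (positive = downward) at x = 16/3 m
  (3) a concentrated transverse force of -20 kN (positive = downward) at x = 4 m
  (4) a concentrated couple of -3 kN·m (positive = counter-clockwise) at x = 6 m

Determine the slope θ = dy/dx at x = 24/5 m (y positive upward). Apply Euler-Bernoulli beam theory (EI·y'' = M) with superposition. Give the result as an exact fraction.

θ(24/5) = -35369/281250000 rad

Load 1 — triangular load w₀=7 kN/m (0→w₀ over full span):
  θ_1 = -w₀(2x(L-x)(L-2x)(x+2L)+x²(L-x)²)/(120LEI) = -7·(2·(24/5)·(8-(24/5))·(8-2·(24/5))·((24/5)+2·8)+(24/5)²·(8-(24/5))²)/(120·8·50000) = 224/1953125 rad
Load 2 — point force P=8 kN at a=16/3 m (b=L-a=8/3):
  θ_2 = -Pb²x(2aL-(3a+b)x)/(2L³EI)  [x≤a] = -8·(8/3)²·(24/5)·(2·(16/3)·8-(3·(16/3)+(8/3))·(24/5))/(2·8³·50000) = 16/703125 rad
Load 3 — point force P=-20 kN at a=4 m (b=L-a=4):
  θ_3 = Pa²(L-x)(2bL-(3b+a)(L-x))/(2L³EI)  [x>a] = (-20)·4²·(8-(24/5))·(2·4·8-(3·4+4)·(8-(24/5)))/(2·8³·50000) = -4/15625 rad
Load 4 — applied couple M₀=-3 kN·m at a=6 m (b=L-a=2):
  θ_4 = (R_Ax²/2 - M_Ax)/EI  [x≤a] with R_A=-27/64, M_A=-15/16 = ((-27/64)·(24/5)²/2 - (-15/16)·(24/5))/50000 = -9/1250000 rad
Superposition: θ = Σ θ_i = -35369/281250000 rad ≈ -0.000126 rad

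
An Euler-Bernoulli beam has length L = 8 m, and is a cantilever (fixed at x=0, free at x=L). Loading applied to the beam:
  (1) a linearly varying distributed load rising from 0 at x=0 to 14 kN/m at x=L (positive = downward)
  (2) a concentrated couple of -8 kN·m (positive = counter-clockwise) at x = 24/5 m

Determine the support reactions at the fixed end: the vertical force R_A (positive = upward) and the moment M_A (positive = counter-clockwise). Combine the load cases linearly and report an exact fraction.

Load 1 — triangular load w₀=14 kN/m (0→w₀ over full span):
  R_A = w₀L/2 = 14·8/2 = 56 kN
  M_A = w₀L²/3 = 14·8²/3 = 896/3 kN·m
Load 2 — applied couple M₀=-8 kN·m at a=24/5 m (b=L-a=16/5):
  R_A = 0 kN
  M_A = -M₀ = -(-8) = 8 kN·m
Superposition: R_A = 56 kN, M_A = 920/3 kN·m

R_A = 56 kN, M_A = 920/3 kN·m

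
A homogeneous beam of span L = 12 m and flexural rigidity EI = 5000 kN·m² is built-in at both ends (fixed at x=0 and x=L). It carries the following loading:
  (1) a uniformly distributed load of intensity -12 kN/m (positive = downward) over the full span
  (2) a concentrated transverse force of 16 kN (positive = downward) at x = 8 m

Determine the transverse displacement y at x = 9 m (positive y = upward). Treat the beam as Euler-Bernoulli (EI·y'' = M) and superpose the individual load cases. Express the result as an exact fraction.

Load 1 — uniform load w=-12 kN/m over full span:
  y_1 = -wx²(L-x)²/(24EI) = -(-12)·9²·(12-9)²/(24·5000) = 729/10000 m
Load 2 — point force P=16 kN at a=8 m (b=L-a=4):
  y_2 = -Pa²(L-x)²(3bL-(3b+a)(L-x))/(6L³EI)  [x>a] = -16·8²·(12-9)²·(3·4·12-(3·4+8)·(12-9))/(6·12³·5000) = -28/1875 m
Superposition: y = Σ y_i = 1739/30000 m ≈ 0.057967 m

y(9) = 1739/30000 m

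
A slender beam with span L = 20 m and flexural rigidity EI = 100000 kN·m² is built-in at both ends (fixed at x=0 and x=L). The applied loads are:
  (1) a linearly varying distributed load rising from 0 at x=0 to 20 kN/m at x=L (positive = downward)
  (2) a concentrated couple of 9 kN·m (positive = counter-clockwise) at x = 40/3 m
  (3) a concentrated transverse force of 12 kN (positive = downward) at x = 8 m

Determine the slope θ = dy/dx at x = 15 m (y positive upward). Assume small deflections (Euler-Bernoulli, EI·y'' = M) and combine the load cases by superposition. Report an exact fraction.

θ(15) = 28421/4000000 rad

Load 1 — triangular load w₀=20 kN/m (0→w₀ over full span):
  θ_1 = -w₀(2x(L-x)(L-2x)(x+2L)+x²(L-x)²)/(120LEI) = -20·(2·15·(20-15)·(20-2·15)·(15+2·20)+15²·(20-15)²)/(120·20·100000) = 41/6400 rad
Load 2 — applied couple M₀=9 kN·m at a=40/3 m (b=L-a=20/3):
  θ_2 = (R_Ax²/2 - M_Ax - M₀(x-a))/EI  [x>a] with R_A=3/5, M_A=3 = ((3/5)·15²/2 - 3·15 - 9·(15-(40/3)))/100000 = 3/40000 rad
Load 3 — point force P=12 kN at a=8 m (b=L-a=12):
  θ_3 = Pa²(L-x)(2bL-(3b+a)(L-x))/(2L³EI)  [x>a] = 12·8²·(20-15)·(2·12·20-(3·12+8)·(20-15))/(2·20³·100000) = 39/62500 rad
Superposition: θ = Σ θ_i = 28421/4000000 rad ≈ 0.007105 rad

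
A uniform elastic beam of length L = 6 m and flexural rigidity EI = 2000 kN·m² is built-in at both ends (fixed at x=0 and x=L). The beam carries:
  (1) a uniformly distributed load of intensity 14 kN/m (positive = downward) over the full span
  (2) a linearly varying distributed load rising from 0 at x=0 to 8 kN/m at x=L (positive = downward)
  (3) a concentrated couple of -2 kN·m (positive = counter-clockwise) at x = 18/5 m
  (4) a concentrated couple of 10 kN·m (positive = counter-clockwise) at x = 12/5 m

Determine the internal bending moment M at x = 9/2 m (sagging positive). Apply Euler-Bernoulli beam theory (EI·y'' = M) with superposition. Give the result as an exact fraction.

M(9/2) = 197/25 kN·m

Load 1 — uniform load w=14 kN/m over full span:
  M_1 = wLx/2 - wL²/12 - wx²/2 = 14·6·(9/2)/2 - 14·6²/12 - 14·(9/2)²/2 = 21/4 kN·m
Load 2 — triangular load w₀=8 kN/m (0→w₀ over full span):
  M_2 = 3w₀Lx/20 - w₀L²/30 - w₀x³/(6L) = 3·8·6·(9/2)/20 - 8·6²/30 - 8·(9/2)³/(6·6) = 51/20 kN·m
Load 3 — applied couple M₀=-2 kN·m at a=18/5 m (b=L-a=12/5):
  M_3 = R_Ax - M_A - M₀  [x>a] with R_A=-12/25, M_A=-16/25 = (-12/25)·(9/2) - (-16/25) - (-2) = 12/25 kN·m
Load 4 — applied couple M₀=10 kN·m at a=12/5 m (b=L-a=18/5):
  M_4 = R_Ax - M_A - M₀  [x>a] with R_A=12/5, M_A=6/5 = (12/5)·(9/2) - (6/5) - 10 = -2/5 kN·m
Superposition: M = Σ M_i = 197/25 kN·m ≈ 7.880000 kN·m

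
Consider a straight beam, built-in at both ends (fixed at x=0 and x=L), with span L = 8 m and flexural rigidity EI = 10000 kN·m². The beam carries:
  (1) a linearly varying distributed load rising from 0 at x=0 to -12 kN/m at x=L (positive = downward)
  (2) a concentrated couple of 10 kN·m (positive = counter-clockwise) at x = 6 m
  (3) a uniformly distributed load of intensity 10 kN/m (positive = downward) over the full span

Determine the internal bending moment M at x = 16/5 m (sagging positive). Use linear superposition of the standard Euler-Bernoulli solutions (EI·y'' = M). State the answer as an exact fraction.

Load 1 — triangular load w₀=-12 kN/m (0→w₀ over full span):
  M_1 = 3w₀Lx/20 - w₀L²/30 - w₀x³/(6L) = 3·(-12)·8·(16/5)/20 - (-12)·8²/30 - (-12)·(16/5)³/(6·8) = -1536/125 kN·m
Load 2 — applied couple M₀=10 kN·m at a=6 m (b=L-a=2):
  M_2 = R_Ax - M_A  [x≤a] with R_A=45/32, M_A=25/8 = (45/32)·(16/5) - (25/8) = 11/8 kN·m
Load 3 — uniform load w=10 kN/m over full span:
  M_3 = wLx/2 - wL²/12 - wx²/2 = 10·8·(16/5)/2 - 10·8²/12 - 10·(16/5)²/2 = 352/15 kN·m
Superposition: M = Σ M_i = 37661/3000 kN·m ≈ 12.553667 kN·m

M(16/5) = 37661/3000 kN·m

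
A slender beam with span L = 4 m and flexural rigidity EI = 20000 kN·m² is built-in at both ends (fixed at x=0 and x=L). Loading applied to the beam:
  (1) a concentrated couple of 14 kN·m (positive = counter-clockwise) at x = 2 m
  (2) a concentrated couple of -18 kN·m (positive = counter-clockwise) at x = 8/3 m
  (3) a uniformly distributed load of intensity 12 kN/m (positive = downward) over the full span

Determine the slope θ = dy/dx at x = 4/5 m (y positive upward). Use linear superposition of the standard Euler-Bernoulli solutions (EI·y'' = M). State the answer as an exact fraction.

Load 1 — applied couple M₀=14 kN·m at a=2 m (b=L-a=2):
  θ_1 = (R_Ax²/2 - M_Ax)/EI  [x≤a] with R_A=21/4, M_A=7/2 = ((21/4)·(4/5)²/2 - (7/2)·(4/5))/20000 = -7/125000 rad
Load 2 — applied couple M₀=-18 kN·m at a=8/3 m (b=L-a=4/3):
  θ_2 = (R_Ax²/2 - M_Ax)/EI  [x≤a] with R_A=-6, M_A=-6 = ((-6)·(4/5)²/2 - (-6)·(4/5))/20000 = 9/62500 rad
Load 3 — uniform load w=12 kN/m over full span:
  θ_3 = -wx(L-x)(L-2x)/(12EI) = -12·(4/5)·(4-(4/5))·(4-2·(4/5))/(12·20000) = -24/78125 rad
Superposition: θ = Σ θ_i = -137/625000 rad ≈ -0.000219 rad

θ(4/5) = -137/625000 rad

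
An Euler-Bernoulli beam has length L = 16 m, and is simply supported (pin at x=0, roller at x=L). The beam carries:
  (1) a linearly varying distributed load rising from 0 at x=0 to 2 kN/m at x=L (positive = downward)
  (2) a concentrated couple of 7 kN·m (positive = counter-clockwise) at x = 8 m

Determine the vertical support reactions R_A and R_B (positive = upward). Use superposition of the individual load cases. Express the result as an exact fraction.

Load 1 — triangular load w₀=2 kN/m (0→w₀ over full span):
  R_A = w₀L/6 = 2·16/6 = 16/3 kN
  R_B = w₀L/3 = 2·16/3 = 32/3 kN
Load 2 — applied couple M₀=7 kN·m at a=8 m (b=L-a=8):
  R_A = M₀/L = 7/16 kN
  R_B = -M₀/L = -7/16 kN
Superposition: R_A = 277/48 kN, R_B = 491/48 kN

R_A = 277/48 kN, R_B = 491/48 kN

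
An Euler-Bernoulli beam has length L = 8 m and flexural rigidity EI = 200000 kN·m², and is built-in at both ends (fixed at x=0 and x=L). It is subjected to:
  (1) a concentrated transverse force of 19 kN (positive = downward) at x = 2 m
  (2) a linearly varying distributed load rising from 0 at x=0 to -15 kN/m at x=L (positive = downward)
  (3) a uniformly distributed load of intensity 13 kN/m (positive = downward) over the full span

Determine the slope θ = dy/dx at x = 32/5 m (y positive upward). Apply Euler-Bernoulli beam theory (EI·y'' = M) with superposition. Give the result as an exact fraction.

Load 1 — point force P=19 kN at a=2 m (b=L-a=6):
  θ_1 = Pa²(L-x)(2bL-(3b+a)(L-x))/(2L³EI)  [x>a] = 19·2²·(8-(32/5))·(2·6·8-(3·6+2)·(8-(32/5)))/(2·8³·200000) = 19/500000 rad
Load 2 — triangular load w₀=-15 kN/m (0→w₀ over full span):
  θ_2 = -w₀(2x(L-x)(L-2x)(x+2L)+x²(L-x)²)/(120LEI) = -(-15)·(2·(32/5)·(8-(32/5))·(8-2·(32/5))·((32/5)+2·8)+(32/5)²·(8-(32/5))²)/(120·8·200000) = -64/390625 rad
Load 3 — uniform load w=13 kN/m over full span:
  θ_3 = -wx(L-x)(L-2x)/(12EI) = -13·(32/5)·(8-(32/5))·(8-2·(32/5))/(12·200000) = 104/390625 rad
Superposition: θ = Σ θ_i = 351/2500000 rad ≈ 0.000140 rad

θ(32/5) = 351/2500000 rad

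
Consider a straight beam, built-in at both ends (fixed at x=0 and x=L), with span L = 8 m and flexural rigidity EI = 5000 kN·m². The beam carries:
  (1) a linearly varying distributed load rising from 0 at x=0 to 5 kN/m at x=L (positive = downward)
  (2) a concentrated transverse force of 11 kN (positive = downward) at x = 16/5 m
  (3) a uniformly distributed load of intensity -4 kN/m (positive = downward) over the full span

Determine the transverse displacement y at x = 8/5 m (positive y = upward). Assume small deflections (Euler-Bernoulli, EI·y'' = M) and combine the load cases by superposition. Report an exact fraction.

Load 1 — triangular load w₀=5 kN/m (0→w₀ over full span):
  y_1 = -w₀x²(L-x)²(x+2L)/(120LEI) = -5·(8/5)²·(8-(8/5))²·((8/5)+2·8)/(120·8·5000) = -11264/5859375 m
Load 2 — point force P=11 kN at a=16/5 m (b=L-a=24/5):
  y_2 = -Pb²x²(3aL-(3a+b)x)/(6L³EI)  [x≤a] = -11·(24/5)²·(8/5)²·(3·(16/5)·8-(3·(16/5)+(24/5))·(8/5))/(6·8³·5000) = -22176/9765625 m
Load 3 — uniform load w=-4 kN/m over full span:
  y_3 = -wx²(L-x)²/(24EI) = -(-4)·(8/5)²·(8-(8/5))²/(24·5000) = 4096/1171875 m
Superposition: y = Σ y_i = -6816/9765625 m ≈ -0.000698 m

y(8/5) = -6816/9765625 m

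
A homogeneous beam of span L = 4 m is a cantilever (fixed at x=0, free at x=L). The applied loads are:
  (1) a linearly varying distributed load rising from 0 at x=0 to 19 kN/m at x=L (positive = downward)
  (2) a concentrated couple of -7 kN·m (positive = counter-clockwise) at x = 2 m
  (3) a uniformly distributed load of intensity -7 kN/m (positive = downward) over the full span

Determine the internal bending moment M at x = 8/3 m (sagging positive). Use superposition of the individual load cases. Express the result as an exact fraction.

Load 1 — triangular load w₀=19 kN/m (0→w₀ over full span):
  M_1 = w₀Lx/2 - w₀L²/3 - w₀x³/(6L) = 19·4·(8/3)/2 - 19·4²/3 - 19·(8/3)³/(6·4) = -1216/81 kN·m
Load 2 — applied couple M₀=-7 kN·m at a=2 m (b=L-a=2):
  M_2 = 0  [x>a] = 0 kN·m
Load 3 — uniform load w=-7 kN/m over full span:
  M_3 = -w(L-x)²/2 = -(-7)·(4-(8/3))²/2 = 56/9 kN·m
Superposition: M = Σ M_i = -712/81 kN·m ≈ -8.790123 kN·m

M(8/3) = -712/81 kN·m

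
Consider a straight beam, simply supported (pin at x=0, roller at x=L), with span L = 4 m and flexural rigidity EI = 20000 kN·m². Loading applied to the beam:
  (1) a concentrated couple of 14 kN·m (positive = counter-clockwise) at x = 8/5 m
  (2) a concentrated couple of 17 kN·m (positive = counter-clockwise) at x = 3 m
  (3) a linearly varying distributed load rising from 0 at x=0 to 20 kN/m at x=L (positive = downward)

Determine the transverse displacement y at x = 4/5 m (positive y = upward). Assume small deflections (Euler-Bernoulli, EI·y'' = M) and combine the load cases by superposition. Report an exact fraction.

Load 1 — applied couple M₀=14 kN·m at a=8/5 m (b=L-a=12/5):
  y_1 = (M₀x³/(6L)+C₁x)/EI  [x≤a] with C₁=M₀(3b²-L²)/(6L)=56/75 = (14·(4/5)³/(6·4)+(56/75)·(4/5))/20000 = 7/156250 m
Load 2 — applied couple M₀=17 kN·m at a=3 m (b=L-a=1):
  y_2 = (M₀x³/(6L)+C₁x)/EI  [x≤a] with C₁=M₀(3b²-L²)/(6L)=-221/24 = (17·(4/5)³/(6·4)+(-221/24)·(4/5))/20000 = -1751/5000000 m
Load 3 — triangular load w₀=20 kN/m (0→w₀ over full span):
  y_3 = -w₀x(7L⁴-10L²x²+3x⁴)/(360LEI) = -20·(4/5)·(7·4⁴-10·4²·(4/5)²+3·(4/5)⁴)/(360·4·20000) = -5504/5859375 m
Superposition: y = Σ y_i = -466781/375000000 m ≈ -0.001245 m

y(4/5) = -466781/375000000 m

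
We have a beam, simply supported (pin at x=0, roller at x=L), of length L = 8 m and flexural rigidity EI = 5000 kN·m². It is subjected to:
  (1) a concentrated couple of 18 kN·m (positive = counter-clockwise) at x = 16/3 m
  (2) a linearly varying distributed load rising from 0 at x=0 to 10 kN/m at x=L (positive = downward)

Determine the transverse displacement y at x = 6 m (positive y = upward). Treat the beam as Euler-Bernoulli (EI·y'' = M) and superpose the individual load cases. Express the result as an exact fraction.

y(6) = -163/3750 m

Load 1 — applied couple M₀=18 kN·m at a=16/3 m (b=L-a=8/3):
  y_1 = (M₀x³/(6L)-M₀(x-a)²/2+C₁x)/EI  [x>a] with C₁=M₀(3b²-L²)/(6L)=-16 = (18·6³/(6·8)-18·(6-(16/3))²/2+(-16)·6)/5000 = -19/5000 m
Load 2 — triangular load w₀=10 kN/m (0→w₀ over full span):
  y_2 = -w₀x(7L⁴-10L²x²+3x⁴)/(360LEI) = -10·6·(7·8⁴-10·8²·6²+3·6⁴)/(360·8·5000) = -119/3000 m
Superposition: y = Σ y_i = -163/3750 m ≈ -0.043467 m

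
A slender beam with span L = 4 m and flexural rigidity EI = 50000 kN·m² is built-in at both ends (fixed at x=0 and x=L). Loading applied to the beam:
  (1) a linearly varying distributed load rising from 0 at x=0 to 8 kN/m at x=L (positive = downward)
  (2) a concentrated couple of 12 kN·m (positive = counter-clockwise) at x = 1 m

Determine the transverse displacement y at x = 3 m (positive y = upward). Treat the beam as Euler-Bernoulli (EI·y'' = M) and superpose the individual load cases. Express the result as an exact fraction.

y(3) = -27/4000000 m

Load 1 — triangular load w₀=8 kN/m (0→w₀ over full span):
  y_1 = -w₀x²(L-x)²(x+2L)/(120LEI) = -8·3²·(4-3)²·(3+2·4)/(120·4·50000) = -33/1000000 m
Load 2 — applied couple M₀=12 kN·m at a=1 m (b=L-a=3):
  y_2 = (R_Ax³/6 - M_Ax²/2 - M₀(x-a)²/2)/EI  [x>a] with R_A=27/8, M_A=-9/4 = ((27/8)·3³/6 - (-9/4)·3²/2 - 12·(3-1)²/2)/50000 = 21/800000 m
Superposition: y = Σ y_i = -27/4000000 m ≈ -0.000007 m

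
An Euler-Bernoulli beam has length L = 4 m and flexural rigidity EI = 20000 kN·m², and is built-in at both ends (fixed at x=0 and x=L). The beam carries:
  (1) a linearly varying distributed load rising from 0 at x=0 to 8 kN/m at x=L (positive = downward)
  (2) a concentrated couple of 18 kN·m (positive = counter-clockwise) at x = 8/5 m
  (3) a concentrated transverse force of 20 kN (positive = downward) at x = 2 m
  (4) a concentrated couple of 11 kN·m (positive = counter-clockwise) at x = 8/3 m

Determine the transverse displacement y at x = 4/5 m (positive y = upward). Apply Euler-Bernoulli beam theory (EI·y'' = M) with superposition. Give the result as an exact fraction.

y(4/5) = -75701/351562500 m

Load 1 — triangular load w₀=8 kN/m (0→w₀ over full span):
  y_1 = -w₀x²(L-x)²(x+2L)/(120LEI) = -8·(4/5)²·(4-(4/5))²·((4/5)+2·4)/(120·4·20000) = -1408/29296875 m
Load 2 — applied couple M₀=18 kN·m at a=8/5 m (b=L-a=12/5):
  y_2 = (R_Ax³/6 - M_Ax²/2)/EI  [x≤a] with R_A=162/25, M_A=54/25 = ((162/25)·(4/5)³/6 - (54/25)·(4/5)²/2)/20000 = -27/3906250 m
Load 3 — point force P=20 kN at a=2 m (b=L-a=2):
  y_3 = -Pb²x²(3aL-(3a+b)x)/(6L³EI)  [x≤a] = -20·2²·(4/5)²·(3·2·4-(3·2+2)·(4/5))/(6·4³·20000) = -11/93750 m
Load 4 — applied couple M₀=11 kN·m at a=8/3 m (b=L-a=4/3):
  y_4 = (R_Ax³/6 - M_Ax²/2)/EI  [x≤a] with R_A=11/3, M_A=11/3 = ((11/3)·(4/5)³/6 - (11/3)·(4/5)²/2)/20000 = -121/2812500 m
Superposition: y = Σ y_i = -75701/351562500 m ≈ -0.000215 m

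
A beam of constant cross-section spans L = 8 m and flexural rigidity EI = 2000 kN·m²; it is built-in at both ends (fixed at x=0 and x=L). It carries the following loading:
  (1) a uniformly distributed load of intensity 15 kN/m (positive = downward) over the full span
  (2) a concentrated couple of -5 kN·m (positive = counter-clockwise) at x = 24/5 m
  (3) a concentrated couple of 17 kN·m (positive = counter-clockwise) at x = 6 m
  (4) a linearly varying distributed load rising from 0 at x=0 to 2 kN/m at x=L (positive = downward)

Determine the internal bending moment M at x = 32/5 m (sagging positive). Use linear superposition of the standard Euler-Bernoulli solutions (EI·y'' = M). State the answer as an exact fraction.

Load 1 — uniform load w=15 kN/m over full span:
  M_1 = wLx/2 - wL²/12 - wx²/2 = 15·8·(32/5)/2 - 15·8²/12 - 15·(32/5)²/2 = -16/5 kN·m
Load 2 — applied couple M₀=-5 kN·m at a=24/5 m (b=L-a=16/5):
  M_2 = R_Ax - M_A - M₀  [x>a] with R_A=-9/10, M_A=-8/5 = (-9/10)·(32/5) - (-8/5) - (-5) = 21/25 kN·m
Load 3 — applied couple M₀=17 kN·m at a=6 m (b=L-a=2):
  M_3 = R_Ax - M_A - M₀  [x>a] with R_A=153/64, M_A=85/16 = (153/64)·(32/5) - (85/16) - 17 = -561/80 kN·m
Load 4 — triangular load w₀=2 kN/m (0→w₀ over full span):
  M_4 = 3w₀Lx/20 - w₀L²/30 - w₀x³/(6L) = 3·2·8·(32/5)/20 - 2·8²/30 - 2·(32/5)³/(6·8) = 64/375 kN·m
Superposition: M = Σ M_i = -55211/6000 kN·m ≈ -9.201833 kN·m

M(32/5) = -55211/6000 kN·m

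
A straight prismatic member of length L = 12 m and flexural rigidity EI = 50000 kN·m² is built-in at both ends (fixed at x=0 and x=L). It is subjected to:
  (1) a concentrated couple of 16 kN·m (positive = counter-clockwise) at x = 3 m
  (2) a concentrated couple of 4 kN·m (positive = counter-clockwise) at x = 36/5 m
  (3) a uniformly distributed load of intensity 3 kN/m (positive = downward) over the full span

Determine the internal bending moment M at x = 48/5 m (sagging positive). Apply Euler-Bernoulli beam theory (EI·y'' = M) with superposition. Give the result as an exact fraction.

Load 1 — applied couple M₀=16 kN·m at a=3 m (b=L-a=9):
  M_1 = R_Ax - M_A - M₀  [x>a] with R_A=3/2, M_A=-3 = (3/2)·(48/5) - (-3) - 16 = 7/5 kN·m
Load 2 — applied couple M₀=4 kN·m at a=36/5 m (b=L-a=24/5):
  M_2 = R_Ax - M_A - M₀  [x>a] with R_A=12/25, M_A=32/25 = (12/25)·(48/5) - (32/25) - 4 = -84/125 kN·m
Load 3 — uniform load w=3 kN/m over full span:
  M_3 = wLx/2 - wL²/12 - wx²/2 = 3·12·(48/5)/2 - 3·12²/12 - 3·(48/5)²/2 = -36/25 kN·m
Superposition: M = Σ M_i = -89/125 kN·m ≈ -0.712000 kN·m

M(48/5) = -89/125 kN·m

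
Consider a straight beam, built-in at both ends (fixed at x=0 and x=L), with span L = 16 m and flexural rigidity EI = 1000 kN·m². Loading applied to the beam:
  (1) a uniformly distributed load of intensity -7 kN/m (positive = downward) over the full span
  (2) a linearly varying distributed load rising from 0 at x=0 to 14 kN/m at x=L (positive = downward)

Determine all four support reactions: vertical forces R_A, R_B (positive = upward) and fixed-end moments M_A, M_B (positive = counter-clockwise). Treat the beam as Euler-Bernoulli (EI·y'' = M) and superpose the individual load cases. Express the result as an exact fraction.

Load 1 — uniform load w=-7 kN/m over full span:
  R_A = wL/2 = (-7)·16/2 = -56 kN
  M_A = wL²/12 = (-7)·16²/12 = -448/3 kN·m
  R_B = wL/2 = (-7)·16/2 = -56 kN
  M_B = -wL²/12 = -(-7)·16²/12 = 448/3 kN·m
Load 2 — triangular load w₀=14 kN/m (0→w₀ over full span):
  R_A = 3w₀L/20 = 3·14·16/20 = 168/5 kN
  M_A = w₀L²/30 = 14·16²/30 = 1792/15 kN·m
  R_B = 7w₀L/20 = 7·14·16/20 = 392/5 kN
  M_B = -w₀L²/20 = -14·16²/20 = -896/5 kN·m
Superposition: R_A = -112/5 kN, M_A = -448/15 kN·m, R_B = 112/5 kN, M_B = -448/15 kN·m

R_A = -112/5 kN, M_A = -448/15 kN·m, R_B = 112/5 kN, M_B = -448/15 kN·m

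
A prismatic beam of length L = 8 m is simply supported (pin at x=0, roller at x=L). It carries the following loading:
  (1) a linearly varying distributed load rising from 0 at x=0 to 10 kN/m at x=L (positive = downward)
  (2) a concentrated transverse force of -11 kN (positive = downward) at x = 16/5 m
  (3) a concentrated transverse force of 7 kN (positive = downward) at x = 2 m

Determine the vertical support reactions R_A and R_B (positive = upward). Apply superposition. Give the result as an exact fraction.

R_A = 719/60 kN, R_B = 1441/60 kN

Load 1 — triangular load w₀=10 kN/m (0→w₀ over full span):
  R_A = w₀L/6 = 10·8/6 = 40/3 kN
  R_B = w₀L/3 = 10·8/3 = 80/3 kN
Load 2 — point force P=-11 kN at a=16/5 m (b=L-a=24/5):
  R_A = Pb/L = (-11)·(24/5)/8 = -33/5 kN
  R_B = Pa/L = (-11)·(16/5)/8 = -22/5 kN
Load 3 — point force P=7 kN at a=2 m (b=L-a=6):
  R_A = Pb/L = 7·6/8 = 21/4 kN
  R_B = Pa/L = 7·2/8 = 7/4 kN
Superposition: R_A = 719/60 kN, R_B = 1441/60 kN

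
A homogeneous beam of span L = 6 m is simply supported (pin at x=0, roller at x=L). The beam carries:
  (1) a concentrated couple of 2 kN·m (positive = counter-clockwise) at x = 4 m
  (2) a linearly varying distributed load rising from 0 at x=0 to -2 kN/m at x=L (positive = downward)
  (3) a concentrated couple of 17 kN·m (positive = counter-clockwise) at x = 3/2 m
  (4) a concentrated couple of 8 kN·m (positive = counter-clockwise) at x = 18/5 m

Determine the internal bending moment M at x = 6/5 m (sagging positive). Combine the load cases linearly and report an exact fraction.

Load 1 — applied couple M₀=2 kN·m at a=4 m (b=L-a=2):
  M_1 = M₀x/L  [x≤a] = 2·(6/5)/6 = 2/5 kN·m
Load 2 — triangular load w₀=-2 kN/m (0→w₀ over full span):
  M_2 = w₀Lx/6 - w₀x³/(6L) = (-2)·6·(6/5)/6 - (-2)·(6/5)³/(6·6) = -288/125 kN·m
Load 3 — applied couple M₀=17 kN·m at a=3/2 m (b=L-a=9/2):
  M_3 = M₀x/L  [x≤a] = 17·(6/5)/6 = 17/5 kN·m
Load 4 — applied couple M₀=8 kN·m at a=18/5 m (b=L-a=12/5):
  M_4 = M₀x/L  [x≤a] = 8·(6/5)/6 = 8/5 kN·m
Superposition: M = Σ M_i = 387/125 kN·m ≈ 3.096000 kN·m

M(6/5) = 387/125 kN·m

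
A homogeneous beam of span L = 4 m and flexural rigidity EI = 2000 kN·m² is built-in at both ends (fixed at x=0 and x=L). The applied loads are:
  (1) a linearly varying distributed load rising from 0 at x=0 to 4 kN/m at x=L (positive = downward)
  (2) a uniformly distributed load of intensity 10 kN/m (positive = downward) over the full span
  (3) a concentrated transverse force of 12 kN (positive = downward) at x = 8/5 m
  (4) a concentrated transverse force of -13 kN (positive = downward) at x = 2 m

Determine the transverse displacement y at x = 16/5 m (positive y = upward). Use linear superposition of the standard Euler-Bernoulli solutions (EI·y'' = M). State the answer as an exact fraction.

y(16/5) = -34349/23437500 m

Load 1 — triangular load w₀=4 kN/m (0→w₀ over full span):
  y_1 = -w₀x²(L-x)²(x+2L)/(120LEI) = -4·(16/5)²·(4-(16/5))²·((16/5)+2·4)/(120·4·2000) = -1792/5859375 m
Load 2 — uniform load w=10 kN/m over full span:
  y_2 = -wx²(L-x)²/(24EI) = -10·(16/5)²·(4-(16/5))²/(24·2000) = -64/46875 m
Load 3 — point force P=12 kN at a=8/5 m (b=L-a=12/5):
  y_3 = -Pa²(L-x)²(3bL-(3b+a)(L-x))/(6L³EI)  [x>a] = -12·(8/5)²·(4-(16/5))²·(3·(12/5)·4-(3·(12/5)+(8/5))·(4-(16/5)))/(6·4³·2000) = -1088/1953125 m
Load 4 — point force P=-13 kN at a=2 m (b=L-a=2):
  y_4 = -Pa²(L-x)²(3bL-(3b+a)(L-x))/(6L³EI)  [x>a] = -(-13)·2²·(4-(16/5))²·(3·2·4-(3·2+2)·(4-(16/5)))/(6·4³·2000) = 143/187500 m
Superposition: y = Σ y_i = -34349/23437500 m ≈ -0.001466 m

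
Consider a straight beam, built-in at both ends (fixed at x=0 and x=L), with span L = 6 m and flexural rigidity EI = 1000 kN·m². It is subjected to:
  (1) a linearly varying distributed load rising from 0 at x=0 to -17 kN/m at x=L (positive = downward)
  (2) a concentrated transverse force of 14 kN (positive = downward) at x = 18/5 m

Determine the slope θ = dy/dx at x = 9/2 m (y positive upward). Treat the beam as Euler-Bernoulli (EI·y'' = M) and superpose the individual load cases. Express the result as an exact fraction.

Load 1 — triangular load w₀=-17 kN/m (0→w₀ over full span):
  θ_1 = -w₀(2x(L-x)(L-2x)(x+2L)+x²(L-x)²)/(120LEI) = -(-17)·(2·(9/2)·(6-(9/2))·(6-2·(9/2))·((9/2)+2·6)+(9/2)²·(6-(9/2))²)/(120·6·1000) = -18819/1280000 rad
Load 2 — point force P=14 kN at a=18/5 m (b=L-a=12/5):
  θ_2 = Pa²(L-x)(2bL-(3b+a)(L-x))/(2L³EI)  [x>a] = 14·(18/5)²·(6-(9/2))·(2·(12/5)·6-(3·(12/5)+(18/5))·(6-(9/2)))/(2·6³·1000) = 3969/500000 rad
Superposition: θ = Σ θ_i = -216459/32000000 rad ≈ -0.006764 rad

θ(9/2) = -216459/32000000 rad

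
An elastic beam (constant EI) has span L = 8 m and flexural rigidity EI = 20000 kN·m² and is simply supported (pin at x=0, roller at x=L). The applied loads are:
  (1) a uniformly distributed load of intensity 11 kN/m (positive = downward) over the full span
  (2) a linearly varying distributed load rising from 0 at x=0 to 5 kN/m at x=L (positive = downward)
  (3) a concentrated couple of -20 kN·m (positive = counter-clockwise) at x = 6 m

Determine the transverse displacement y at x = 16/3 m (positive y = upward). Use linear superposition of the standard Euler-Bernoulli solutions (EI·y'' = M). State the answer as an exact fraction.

Load 1 — uniform load w=11 kN/m over full span:
  y_1 = -wx(L³-2Lx²+x³)/(24EI) = -11·(16/3)·(8³-2·8·(16/3)²+(16/3)³)/(24·20000) = -3872/151875 m
Load 2 — triangular load w₀=5 kN/m (0→w₀ over full span):
  y_2 = -w₀x(7L⁴-10L²x²+3x⁴)/(360LEI) = -5·(16/3)·(7·8⁴-10·8²·(16/3)²+3·(16/3)⁴)/(360·8·20000) = -544/91125 m
Load 3 — applied couple M₀=-20 kN·m at a=6 m (b=L-a=2):
  y_3 = (M₀x³/(6L)+C₁x)/EI  [x≤a] with C₁=M₀(3b²-L²)/(6L)=65/3 = ((-20)·(16/3)³/(6·8)+(65/3)·(16/3))/20000 = 53/20250 m
Superposition: y = Σ y_i = -26287/911250 m ≈ -0.028847 m

y(16/3) = -26287/911250 m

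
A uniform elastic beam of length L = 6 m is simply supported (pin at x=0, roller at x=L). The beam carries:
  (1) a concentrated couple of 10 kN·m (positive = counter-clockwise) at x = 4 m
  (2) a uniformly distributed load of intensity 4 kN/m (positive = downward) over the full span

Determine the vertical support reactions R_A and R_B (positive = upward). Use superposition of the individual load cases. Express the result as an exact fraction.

Load 1 — applied couple M₀=10 kN·m at a=4 m (b=L-a=2):
  R_A = M₀/L = 10/6 = 5/3 kN
  R_B = -M₀/L = -10/6 = -5/3 kN
Load 2 — uniform load w=4 kN/m over full span:
  R_A = wL/2 = 4·6/2 = 12 kN
  R_B = wL/2 = 4·6/2 = 12 kN
Superposition: R_A = 41/3 kN, R_B = 31/3 kN

R_A = 41/3 kN, R_B = 31/3 kN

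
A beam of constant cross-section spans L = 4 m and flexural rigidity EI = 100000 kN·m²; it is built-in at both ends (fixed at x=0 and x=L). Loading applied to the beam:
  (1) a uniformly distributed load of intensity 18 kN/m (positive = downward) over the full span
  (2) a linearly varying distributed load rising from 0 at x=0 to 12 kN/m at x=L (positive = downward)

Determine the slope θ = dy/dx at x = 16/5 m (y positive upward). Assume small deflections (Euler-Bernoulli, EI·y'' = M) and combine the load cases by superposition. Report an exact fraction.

Load 1 — uniform load w=18 kN/m over full span:
  θ_1 = -wx(L-x)(L-2x)/(12EI) = -18·(16/5)·(4-(16/5))·(4-2·(16/5))/(12·100000) = 36/390625 rad
Load 2 — triangular load w₀=12 kN/m (0→w₀ over full span):
  θ_2 = -w₀(2x(L-x)(L-2x)(x+2L)+x²(L-x)²)/(120LEI) = -12·(2·(16/5)·(4-(16/5))·(4-2·(16/5))·((16/5)+2·4)+(16/5)²·(4-(16/5))²)/(120·4·100000) = 64/1953125 rad
Superposition: θ = Σ θ_i = 244/1953125 rad ≈ 0.000125 rad

θ(16/5) = 244/1953125 rad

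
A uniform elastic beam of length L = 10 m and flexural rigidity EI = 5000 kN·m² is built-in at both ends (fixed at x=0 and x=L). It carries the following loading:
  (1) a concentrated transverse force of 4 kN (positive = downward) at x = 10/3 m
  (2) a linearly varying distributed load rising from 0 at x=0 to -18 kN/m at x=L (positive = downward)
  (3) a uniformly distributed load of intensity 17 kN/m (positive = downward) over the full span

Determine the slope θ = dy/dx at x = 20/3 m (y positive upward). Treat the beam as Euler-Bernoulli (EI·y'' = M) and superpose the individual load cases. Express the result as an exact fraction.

θ(20/3) = 139/12150 rad

Load 1 — point force P=4 kN at a=10/3 m (b=L-a=20/3):
  θ_1 = Pa²(L-x)(2bL-(3b+a)(L-x))/(2L³EI)  [x>a] = 4·(10/3)²·(10-(20/3))·(2·(20/3)·10-(3·(20/3)+(10/3))·(10-(20/3)))/(2·10³·5000) = 1/1215 rad
Load 2 — triangular load w₀=-18 kN/m (0→w₀ over full span):
  θ_2 = -w₀(2x(L-x)(L-2x)(x+2L)+x²(L-x)²)/(120LEI) = -(-18)·(2·(20/3)·(10-(20/3))·(10-2·(20/3))·((20/3)+2·10)+(20/3)²·(10-(20/3))²)/(120·10·5000) = -7/675 rad
Load 3 — uniform load w=17 kN/m over full span:
  θ_3 = -wx(L-x)(L-2x)/(12EI) = -17·(20/3)·(10-(20/3))·(10-2·(20/3))/(12·5000) = 17/810 rad
Superposition: θ = Σ θ_i = 139/12150 rad ≈ 0.011440 rad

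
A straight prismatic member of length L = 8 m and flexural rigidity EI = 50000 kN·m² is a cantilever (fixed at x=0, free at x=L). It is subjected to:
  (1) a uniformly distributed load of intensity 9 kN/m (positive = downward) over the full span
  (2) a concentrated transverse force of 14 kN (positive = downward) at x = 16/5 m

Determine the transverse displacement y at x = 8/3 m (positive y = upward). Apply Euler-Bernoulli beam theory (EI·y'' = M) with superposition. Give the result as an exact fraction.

y(8/3) = -23552/1265625 m

Load 1 — uniform load w=9 kN/m over full span:
  y_1 = -wx²(x²-4Lx+6L²)/(24EI) = -9·(8/3)²·((8/3)²-4·8·(8/3)+6·8²)/(24·50000) = -1376/84375 m
Load 2 — point force P=14 kN at a=16/5 m (b=L-a=24/5):
  y_2 = -Px²(3a-x)/(6EI)  [x≤a] = -14·(8/3)²·(3·(16/5)-(8/3))/(6·50000) = -2912/1265625 m
Superposition: y = Σ y_i = -23552/1265625 m ≈ -0.018609 m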